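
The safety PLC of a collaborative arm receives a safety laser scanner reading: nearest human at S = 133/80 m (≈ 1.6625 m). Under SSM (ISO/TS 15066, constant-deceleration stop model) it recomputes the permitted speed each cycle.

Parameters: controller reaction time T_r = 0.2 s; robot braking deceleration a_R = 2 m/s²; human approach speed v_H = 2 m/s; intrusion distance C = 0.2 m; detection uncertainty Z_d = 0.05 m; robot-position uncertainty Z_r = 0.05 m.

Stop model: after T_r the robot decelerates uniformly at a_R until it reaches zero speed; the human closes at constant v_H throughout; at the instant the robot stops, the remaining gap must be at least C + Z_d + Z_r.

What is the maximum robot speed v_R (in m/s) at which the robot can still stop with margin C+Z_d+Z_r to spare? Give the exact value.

at the boundary: (1/4)·v² + (6/5)·v + (-77/80) = 0
  disc = (6/5)² − 4·(1/4)·(-77/80) = 961/400 ; √disc = 31/20
  v_R = (−(6/5) + 31/20) / (2·(1/4)) = 7/10 m/s
check:
braking lasts T_s = (7/10)/2 = 0.3500 s
robot in T_r: 0.7000·0.2000 = 0.1400 m
robot covers 0.7000·0.3500 − ½·2.0000·0.3500² = 0.1225 m while stopping
human closes 2.0000·0.5500 = 1.1000 m
margins: 0.2000+0.0500+0.0500 = 0.3000 m
sum ≈ 0.1400+0.1225+1.1000+0.3000 ≈ 1.6625 m = S ✓

v_R_max = 7/10 m/s = 0.7000 m/s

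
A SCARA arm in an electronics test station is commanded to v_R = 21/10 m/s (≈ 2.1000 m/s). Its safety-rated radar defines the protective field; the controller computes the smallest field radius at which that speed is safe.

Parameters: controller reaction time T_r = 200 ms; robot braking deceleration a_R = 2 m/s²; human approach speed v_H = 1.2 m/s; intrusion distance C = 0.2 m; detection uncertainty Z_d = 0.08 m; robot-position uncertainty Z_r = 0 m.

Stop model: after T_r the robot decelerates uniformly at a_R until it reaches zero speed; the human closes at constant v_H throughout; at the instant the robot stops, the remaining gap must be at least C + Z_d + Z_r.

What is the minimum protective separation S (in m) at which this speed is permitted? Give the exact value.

S_min = 1321/400 m = 3.3025 m

T_s = v_R/a_R = (21/10)/2 = 1.0500 s
robot in T_r: 2.1000·0.2000 = 0.4200 m
braking distance = 2.1000²/(2·2.0000) = 1.1025 m
human over T_r+T_s: 1.2000·(0.2000+1.0500) = 1.5000 m
residual clearance needed = 0.2000+0.0800+0.0000 = 0.2800 m
S_min ≈ 0.4200+1.1025+1.5000+0.2800  ⇒  S_min = 1321/400 m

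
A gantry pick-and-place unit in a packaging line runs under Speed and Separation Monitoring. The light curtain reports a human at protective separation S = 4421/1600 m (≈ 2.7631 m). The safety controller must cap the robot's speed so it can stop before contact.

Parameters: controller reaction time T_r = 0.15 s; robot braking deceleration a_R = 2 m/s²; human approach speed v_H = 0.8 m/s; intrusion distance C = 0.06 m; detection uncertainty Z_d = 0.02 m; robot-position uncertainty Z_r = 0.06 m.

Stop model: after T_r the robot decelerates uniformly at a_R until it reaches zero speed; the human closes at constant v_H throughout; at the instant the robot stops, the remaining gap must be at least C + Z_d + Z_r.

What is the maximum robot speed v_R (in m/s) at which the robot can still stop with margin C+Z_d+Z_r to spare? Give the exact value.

v_R_max = 9/4 m/s = 2.2500 m/s

quadratic (1/4)·v² + (11/20)·v + (-801/320) = 0
  disc = (11/20)² − 4·(1/4)·(-801/320) = 4489/1600 ; √disc = 67/40
  v_R = (−(11/20) + 67/40) / (2·(1/4)) = 9/4 m/s
check:
braking lasts T_s = (9/4)/2 = 1.1250 s
reaction-phase robot travel = 2.2500·0.1500 = 0.3375 m
robot under decel: 2.2500²/(2·2.0000) = 1.2656 m
human over T_r+T_s: 0.8000·(0.1500+1.1250) = 1.0200 m
residual clearance needed = 0.0600+0.0200+0.0600 = 0.1400 m
sum ≈ 0.3375+1.2656+1.0200+0.1400 ≈ 2.7631 m = S ✓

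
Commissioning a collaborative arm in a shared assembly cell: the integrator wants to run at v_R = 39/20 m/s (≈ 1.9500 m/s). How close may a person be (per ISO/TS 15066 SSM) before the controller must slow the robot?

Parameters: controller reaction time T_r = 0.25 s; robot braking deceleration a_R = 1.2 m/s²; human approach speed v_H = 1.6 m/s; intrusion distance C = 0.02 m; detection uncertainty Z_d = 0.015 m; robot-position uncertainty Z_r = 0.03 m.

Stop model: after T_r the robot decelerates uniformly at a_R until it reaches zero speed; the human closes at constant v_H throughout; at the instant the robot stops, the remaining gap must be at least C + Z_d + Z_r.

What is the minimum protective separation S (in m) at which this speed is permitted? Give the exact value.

stop time T_s = (39/20)/(6/5) = 1.6250 s
reaction-phase robot travel = 1.9500·0.2500 = 0.4875 m
braking distance = 1.9500²/(2·1.2000) = 1.5844 m
person approaches 1.6000·(0.2500+1.6250) = 3.0000 m
C+Z_d+Z_r = 0.0200+0.0150+0.0300 = 0.0650 m
S_min ≈ 0.4875+1.5844+3.0000+0.0650  ⇒  S_min = 8219/1600 m

S_min = 8219/1600 m = 5.1369 m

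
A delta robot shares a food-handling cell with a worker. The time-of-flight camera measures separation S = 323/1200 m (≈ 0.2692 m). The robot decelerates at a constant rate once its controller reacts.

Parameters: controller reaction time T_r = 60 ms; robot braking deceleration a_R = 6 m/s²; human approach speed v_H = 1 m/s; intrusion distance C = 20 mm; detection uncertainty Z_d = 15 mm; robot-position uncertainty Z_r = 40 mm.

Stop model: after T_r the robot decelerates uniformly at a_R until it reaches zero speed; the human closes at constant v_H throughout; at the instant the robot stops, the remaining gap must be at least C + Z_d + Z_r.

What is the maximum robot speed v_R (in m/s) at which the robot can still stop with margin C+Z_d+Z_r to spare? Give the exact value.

collect terms ⇒ (1/12)·v_R² + (17/75)·v_R + (-161/1200) = 0
  disc = (17/75)² − 4·(1/12)·(-161/1200) = 961/10000 ; √disc = 31/100
  v_R = (−(17/75) + 31/100) / (2·(1/12)) = 1/2 m/s
check:
stop time T_s = (1/2)/6 = 0.0833 s
robot in T_r: 0.5000·0.0600 = 0.0300 m
robot covers 0.5000·0.0833 − ½·6.0000·0.0833² = 0.0208 m while stopping
person approaches 1.0000·(0.0600+0.0833) = 0.1433 m
residual clearance needed = 0.0200+0.0150+0.0400 = 0.0750 m
sum ≈ 0.0300+0.0208+0.1433+0.0750 ≈ 0.2692 m = S ✓

v_R_max = 1/2 m/s = 0.5000 m/s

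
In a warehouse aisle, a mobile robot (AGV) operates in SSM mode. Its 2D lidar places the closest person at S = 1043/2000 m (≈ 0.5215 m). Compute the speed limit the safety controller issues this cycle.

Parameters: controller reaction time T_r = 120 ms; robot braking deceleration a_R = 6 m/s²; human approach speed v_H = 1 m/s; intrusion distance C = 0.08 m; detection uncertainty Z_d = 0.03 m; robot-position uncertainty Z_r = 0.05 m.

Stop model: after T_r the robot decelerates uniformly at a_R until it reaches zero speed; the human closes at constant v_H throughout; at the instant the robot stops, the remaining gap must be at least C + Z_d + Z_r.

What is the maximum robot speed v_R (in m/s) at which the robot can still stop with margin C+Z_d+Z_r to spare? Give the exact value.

at the boundary: (1/12)·v² + (43/150)·v + (-483/2000) = 0
  disc = (43/150)² − 4·(1/12)·(-483/2000) = 14641/90000 ; √disc = 121/300
  v_R = (−(43/150) + 121/300) / (2·(1/12)) = 7/10 m/s
check:
braking lasts T_s = (7/10)/6 = 0.1167 s
robot covers v_R·T_r = 0.7000·0.1200 = 0.0840 m before braking
robot under decel: 0.7000²/(2·6.0000) = 0.0408 m
human closes 1.0000·0.2367 = 0.2367 m
margins: 0.0800+0.0300+0.0500 = 0.1600 m
sum ≈ 0.0840+0.0408+0.2367+0.1600 ≈ 0.5215 m = S ✓

v_R_max = 7/10 m/s = 0.7000 m/s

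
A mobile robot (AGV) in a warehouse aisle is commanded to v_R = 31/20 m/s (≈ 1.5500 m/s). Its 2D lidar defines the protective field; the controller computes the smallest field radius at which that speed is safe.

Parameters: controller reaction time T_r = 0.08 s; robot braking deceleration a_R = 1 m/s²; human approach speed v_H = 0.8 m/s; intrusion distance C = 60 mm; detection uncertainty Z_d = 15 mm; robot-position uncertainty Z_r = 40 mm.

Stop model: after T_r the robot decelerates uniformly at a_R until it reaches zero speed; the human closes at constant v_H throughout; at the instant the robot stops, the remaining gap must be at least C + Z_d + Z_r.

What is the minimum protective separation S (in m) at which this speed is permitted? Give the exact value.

S_min = 10977/4000 m = 2.7443 m

stop time T_s = (31/20)/1 = 1.5500 s
robot covers v_R·T_r = 1.5500·0.0800 = 0.1240 m before braking
robot under decel: 1.5500²/(2·1.0000) = 1.2012 m
person approaches 0.8000·(0.0800+1.5500) = 1.3040 m
C+Z_d+Z_r = 0.0600+0.0150+0.0400 = 0.1150 m
S_min ≈ 0.1240+1.2012+1.3040+0.1150  ⇒  S_min = 10977/4000 m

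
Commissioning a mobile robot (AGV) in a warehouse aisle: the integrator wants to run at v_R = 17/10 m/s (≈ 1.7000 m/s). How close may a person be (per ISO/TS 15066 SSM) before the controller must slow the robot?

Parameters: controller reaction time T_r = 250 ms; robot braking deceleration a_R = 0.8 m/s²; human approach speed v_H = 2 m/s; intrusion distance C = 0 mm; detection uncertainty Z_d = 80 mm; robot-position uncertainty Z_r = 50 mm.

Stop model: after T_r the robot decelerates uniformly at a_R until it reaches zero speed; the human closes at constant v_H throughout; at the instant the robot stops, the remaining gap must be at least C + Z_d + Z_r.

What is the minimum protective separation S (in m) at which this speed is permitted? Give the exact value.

braking lasts T_s = (17/10)/(4/5) = 2.1250 s
robot in T_r: 1.7000·0.2500 = 0.4250 m
robot covers 1.7000·2.1250 − ½·0.8000·2.1250² = 1.8062 m while stopping
human over T_r+T_s: 2.0000·(0.2500+2.1250) = 4.7500 m
C+Z_d+Z_r = 0.0000+0.0800+0.0500 = 0.1300 m
S_min ≈ 0.4250+1.8062+4.7500+0.1300  ⇒  S_min = 5689/800 m

S_min = 5689/800 m = 7.1113 m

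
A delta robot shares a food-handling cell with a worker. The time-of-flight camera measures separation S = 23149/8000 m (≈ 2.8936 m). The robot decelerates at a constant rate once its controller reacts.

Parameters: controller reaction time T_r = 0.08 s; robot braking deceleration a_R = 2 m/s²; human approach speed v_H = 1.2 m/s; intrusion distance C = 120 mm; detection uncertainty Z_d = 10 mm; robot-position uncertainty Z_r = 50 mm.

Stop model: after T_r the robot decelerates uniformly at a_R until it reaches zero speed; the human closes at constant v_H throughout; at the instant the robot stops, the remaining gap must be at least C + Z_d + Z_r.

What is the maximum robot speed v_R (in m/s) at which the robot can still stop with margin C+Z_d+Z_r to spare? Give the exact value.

v_R_max = 43/20 m/s = 2.1500 m/s

at the boundary: (1/4)·v² + (17/25)·v + (-20941/8000) = 0
  disc = (17/25)² − 4·(1/4)·(-20941/8000) = 123201/40000 ; √disc = 351/200
  v_R = (−(17/25) + 351/200) / (2·(1/4)) = 43/20 m/s
check:
T_s = v_R/a_R = (43/20)/2 = 1.0750 s
reaction-phase robot travel = 2.1500·0.0800 = 0.1720 m
robot covers 2.1500·1.0750 − ½·2.0000·1.0750² = 1.1556 m while stopping
person approaches 1.2000·(0.0800+1.0750) = 1.3860 m
residual clearance needed = 0.1200+0.0100+0.0500 = 0.1800 m
sum ≈ 0.1720+1.1556+1.3860+0.1800 ≈ 2.8936 m = S ✓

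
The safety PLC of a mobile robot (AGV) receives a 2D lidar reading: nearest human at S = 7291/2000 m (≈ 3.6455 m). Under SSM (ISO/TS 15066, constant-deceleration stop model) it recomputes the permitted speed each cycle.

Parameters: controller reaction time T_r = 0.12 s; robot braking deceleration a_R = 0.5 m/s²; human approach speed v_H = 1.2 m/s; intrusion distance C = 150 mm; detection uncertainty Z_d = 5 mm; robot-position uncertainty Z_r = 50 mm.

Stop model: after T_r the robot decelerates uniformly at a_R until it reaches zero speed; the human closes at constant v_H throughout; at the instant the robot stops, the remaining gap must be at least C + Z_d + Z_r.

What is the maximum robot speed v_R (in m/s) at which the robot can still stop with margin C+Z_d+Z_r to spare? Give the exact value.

v_R_max = 19/20 m/s = 0.9500 m/s

quadratic (1)·v² + (63/25)·v + (-6593/2000) = 0
  disc = (63/25)² − 4·(1)·(-6593/2000) = 48841/2500 ; √disc = 221/50
  v_R = (−(63/25) + 221/50) / (2·(1)) = 19/20 m/s
check:
braking lasts T_s = (19/20)/(1/2) = 1.9000 s
reaction-phase robot travel = 0.9500·0.1200 = 0.1140 m
braking distance = 0.9500²/(2·0.5000) = 0.9025 m
human over T_r+T_s: 1.2000·(0.1200+1.9000) = 2.4240 m
C+Z_d+Z_r = 0.1500+0.0050+0.0500 = 0.2050 m
sum ≈ 0.1140+0.9025+2.4240+0.2050 ≈ 3.6455 m = S ✓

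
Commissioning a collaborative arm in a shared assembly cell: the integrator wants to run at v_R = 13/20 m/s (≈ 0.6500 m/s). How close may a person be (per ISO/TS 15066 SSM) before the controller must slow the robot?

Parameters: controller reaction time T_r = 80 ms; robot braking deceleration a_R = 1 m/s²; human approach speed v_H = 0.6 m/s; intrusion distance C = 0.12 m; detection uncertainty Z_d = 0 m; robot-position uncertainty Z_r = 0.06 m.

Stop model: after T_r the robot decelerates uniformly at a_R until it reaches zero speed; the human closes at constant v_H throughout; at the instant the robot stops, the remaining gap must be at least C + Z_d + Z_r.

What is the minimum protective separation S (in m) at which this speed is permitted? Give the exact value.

S_min = 141/160 m = 0.8812 m

stop time T_s = (13/20)/1 = 0.6500 s
reaction-phase robot travel = 0.6500·0.0800 = 0.0520 m
robot covers 0.6500·0.6500 − ½·1.0000·0.6500² = 0.2112 m while stopping
human closes 0.6000·0.7300 = 0.4380 m
residual clearance needed = 0.1200+0.0000+0.0600 = 0.1800 m
S_min ≈ 0.0520+0.2112+0.4380+0.1800  ⇒  S_min = 141/160 m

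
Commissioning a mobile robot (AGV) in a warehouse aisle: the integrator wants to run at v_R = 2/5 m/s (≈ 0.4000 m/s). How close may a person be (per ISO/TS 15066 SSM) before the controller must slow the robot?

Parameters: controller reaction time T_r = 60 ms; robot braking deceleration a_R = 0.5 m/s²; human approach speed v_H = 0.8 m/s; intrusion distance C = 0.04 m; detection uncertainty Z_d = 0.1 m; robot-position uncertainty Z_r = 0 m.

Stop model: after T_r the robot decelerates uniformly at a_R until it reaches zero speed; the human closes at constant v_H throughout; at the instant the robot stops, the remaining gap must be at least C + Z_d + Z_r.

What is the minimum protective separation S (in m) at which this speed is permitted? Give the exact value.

S_min = 253/250 m = 1.0120 m

T_s = v_R/a_R = (2/5)/(1/2) = 0.8000 s
reaction-phase robot travel = 0.4000·0.0600 = 0.0240 m
braking distance = 0.4000²/(2·0.5000) = 0.1600 m
person approaches 0.8000·(0.0600+0.8000) = 0.6880 m
C+Z_d+Z_r = 0.0400+0.1000+0.0000 = 0.1400 m
S_min ≈ 0.0240+0.1600+0.6880+0.1400  ⇒  S_min = 253/250 m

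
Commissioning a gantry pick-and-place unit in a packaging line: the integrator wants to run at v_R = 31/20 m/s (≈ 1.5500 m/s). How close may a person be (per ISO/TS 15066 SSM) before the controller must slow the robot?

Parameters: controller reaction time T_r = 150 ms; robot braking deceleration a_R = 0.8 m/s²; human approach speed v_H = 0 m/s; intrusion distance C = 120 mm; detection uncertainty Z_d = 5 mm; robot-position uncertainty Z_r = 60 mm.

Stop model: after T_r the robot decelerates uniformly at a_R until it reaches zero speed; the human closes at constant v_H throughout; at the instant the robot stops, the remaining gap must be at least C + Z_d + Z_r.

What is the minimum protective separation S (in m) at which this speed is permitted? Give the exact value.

braking lasts T_s = (31/20)/(4/5) = 1.9375 s
robot covers v_R·T_r = 1.5500·0.1500 = 0.2325 m before braking
robot under decel: 1.5500²/(2·0.8000) = 1.5016 m
human over T_r+T_s: 0.0000·(0.1500+1.9375) = 0.0000 m
margins: 0.1200+0.0050+0.0600 = 0.1850 m
S_min ≈ 0.2325+1.5016+0.0000+0.1850  ⇒  S_min = 6141/3200 m

S_min = 6141/3200 m = 1.9191 m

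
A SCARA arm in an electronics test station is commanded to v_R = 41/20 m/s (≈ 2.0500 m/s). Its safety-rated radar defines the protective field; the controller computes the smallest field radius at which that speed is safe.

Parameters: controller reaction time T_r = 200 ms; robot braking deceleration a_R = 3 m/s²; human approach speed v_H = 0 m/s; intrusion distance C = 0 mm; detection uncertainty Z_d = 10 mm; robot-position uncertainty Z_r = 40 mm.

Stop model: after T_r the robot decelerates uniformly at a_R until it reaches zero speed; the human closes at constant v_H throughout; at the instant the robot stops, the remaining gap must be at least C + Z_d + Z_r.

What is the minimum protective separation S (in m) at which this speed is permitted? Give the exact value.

stop time T_s = (41/20)/3 = 0.6833 s
robot covers v_R·T_r = 2.0500·0.2000 = 0.4100 m before braking
braking distance = 2.0500²/(2·3.0000) = 0.7004 m
human over T_r+T_s: 0.0000·(0.2000+0.6833) = 0.0000 m
residual clearance needed = 0.0000+0.0100+0.0400 = 0.0500 m
S_min ≈ 0.4100+0.7004+0.0000+0.0500  ⇒  S_min = 557/480 m

S_min = 557/480 m = 1.1604 m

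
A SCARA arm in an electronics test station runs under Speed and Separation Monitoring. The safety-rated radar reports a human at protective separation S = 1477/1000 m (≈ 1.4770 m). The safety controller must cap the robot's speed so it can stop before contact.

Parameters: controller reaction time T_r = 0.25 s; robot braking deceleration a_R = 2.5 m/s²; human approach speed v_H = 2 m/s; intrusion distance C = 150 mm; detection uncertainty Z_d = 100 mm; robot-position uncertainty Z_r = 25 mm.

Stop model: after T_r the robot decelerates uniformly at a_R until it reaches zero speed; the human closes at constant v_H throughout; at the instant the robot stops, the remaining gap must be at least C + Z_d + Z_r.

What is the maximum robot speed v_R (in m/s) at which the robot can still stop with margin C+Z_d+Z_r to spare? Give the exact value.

collect terms ⇒ (1/5)·v_R² + (21/20)·v_R + (-351/500) = 0
  disc = (21/20)² − 4·(1/5)·(-351/500) = 16641/10000 ; √disc = 129/100
  v_R = (−(21/20) + 129/100) / (2·(1/5)) = 3/5 m/s
check:
stop time T_s = (3/5)/(5/2) = 0.2400 s
reaction-phase robot travel = 0.6000·0.2500 = 0.1500 m
braking distance = 0.6000²/(2·2.5000) = 0.0720 m
person approaches 2.0000·(0.2500+0.2400) = 0.9800 m
C+Z_d+Z_r = 0.1500+0.1000+0.0250 = 0.2750 m
sum ≈ 0.1500+0.0720+0.9800+0.2750 ≈ 1.4770 m = S ✓

v_R_max = 3/5 m/s = 0.6000 m/s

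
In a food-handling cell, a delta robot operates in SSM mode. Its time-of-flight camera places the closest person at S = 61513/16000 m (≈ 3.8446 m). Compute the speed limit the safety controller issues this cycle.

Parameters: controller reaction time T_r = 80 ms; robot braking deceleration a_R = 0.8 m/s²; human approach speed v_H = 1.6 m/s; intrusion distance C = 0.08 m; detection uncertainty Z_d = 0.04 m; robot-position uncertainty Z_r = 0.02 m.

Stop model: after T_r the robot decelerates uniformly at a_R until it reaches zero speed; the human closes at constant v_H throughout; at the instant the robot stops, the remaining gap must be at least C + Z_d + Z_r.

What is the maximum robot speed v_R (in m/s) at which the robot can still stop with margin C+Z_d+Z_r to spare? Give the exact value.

v_R_max = 5/4 m/s = 1.2500 m/s

quadratic (5/8)·v² + (52/25)·v + (-2289/640) = 0
  disc = (52/25)² − 4·(5/8)·(-2289/640) = 2122849/160000 ; √disc = 1457/400
  v_R = (−(52/25) + 1457/400) / (2·(5/8)) = 5/4 m/s
check:
stop time T_s = (5/4)/(4/5) = 1.5625 s
robot in T_r: 1.2500·0.0800 = 0.1000 m
braking distance = 1.2500²/(2·0.8000) = 0.9766 m
person approaches 1.6000·(0.0800+1.5625) = 2.6280 m
residual clearance needed = 0.0800+0.0400+0.0200 = 0.1400 m
sum ≈ 0.1000+0.9766+2.6280+0.1400 ≈ 3.8446 m = S ✓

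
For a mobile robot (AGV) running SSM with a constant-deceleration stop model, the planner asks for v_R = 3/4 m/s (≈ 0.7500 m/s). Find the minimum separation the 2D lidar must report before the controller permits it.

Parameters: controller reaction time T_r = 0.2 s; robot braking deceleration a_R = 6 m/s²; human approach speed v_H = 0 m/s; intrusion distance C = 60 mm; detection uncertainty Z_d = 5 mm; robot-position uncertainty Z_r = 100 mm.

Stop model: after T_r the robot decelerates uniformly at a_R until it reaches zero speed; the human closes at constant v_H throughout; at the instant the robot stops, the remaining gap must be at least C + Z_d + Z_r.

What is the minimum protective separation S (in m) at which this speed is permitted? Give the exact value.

S_min = 579/1600 m = 0.3619 m

T_s = v_R/a_R = (3/4)/6 = 0.1250 s
robot covers v_R·T_r = 0.7500·0.2000 = 0.1500 m before braking
braking distance = 0.7500²/(2·6.0000) = 0.0469 m
human over T_r+T_s: 0.0000·(0.2000+0.1250) = 0.0000 m
margins: 0.0600+0.0050+0.1000 = 0.1650 m
S_min ≈ 0.1500+0.0469+0.0000+0.1650  ⇒  S_min = 579/1600 m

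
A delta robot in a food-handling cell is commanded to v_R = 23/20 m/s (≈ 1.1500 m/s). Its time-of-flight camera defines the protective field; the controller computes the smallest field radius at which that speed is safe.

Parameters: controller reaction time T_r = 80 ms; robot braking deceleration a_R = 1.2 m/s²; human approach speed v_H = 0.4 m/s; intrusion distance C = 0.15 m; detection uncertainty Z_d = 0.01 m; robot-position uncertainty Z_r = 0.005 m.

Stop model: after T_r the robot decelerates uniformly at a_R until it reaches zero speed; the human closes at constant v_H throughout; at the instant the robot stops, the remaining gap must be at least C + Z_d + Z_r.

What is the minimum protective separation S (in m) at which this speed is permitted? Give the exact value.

S_min = 9787/8000 m = 1.2234 m

stop time T_s = (23/20)/(6/5) = 0.9583 s
reaction-phase robot travel = 1.1500·0.0800 = 0.0920 m
robot under decel: 1.1500²/(2·1.2000) = 0.5510 m
human over T_r+T_s: 0.4000·(0.0800+0.9583) = 0.4153 m
C+Z_d+Z_r = 0.1500+0.0100+0.0050 = 0.1650 m
S_min ≈ 0.0920+0.5510+0.4153+0.1650  ⇒  S_min = 9787/8000 m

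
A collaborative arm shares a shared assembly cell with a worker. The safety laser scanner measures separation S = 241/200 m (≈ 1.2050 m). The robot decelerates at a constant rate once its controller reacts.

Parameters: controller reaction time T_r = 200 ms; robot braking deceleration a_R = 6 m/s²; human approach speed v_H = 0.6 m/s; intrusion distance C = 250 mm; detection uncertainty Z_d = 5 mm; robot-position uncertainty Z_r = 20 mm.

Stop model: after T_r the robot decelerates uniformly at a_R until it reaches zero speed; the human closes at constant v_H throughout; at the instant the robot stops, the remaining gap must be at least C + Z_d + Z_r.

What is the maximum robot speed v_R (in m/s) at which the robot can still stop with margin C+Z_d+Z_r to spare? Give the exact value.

v_R_max = 9/5 m/s = 1.8000 m/s

quadratic (1/12)·v² + (3/10)·v + (-81/100) = 0
  disc = (3/10)² − 4·(1/12)·(-81/100) = 9/25 ; √disc = 3/5
  v_R = (−(3/10) + 3/5) / (2·(1/12)) = 9/5 m/s
check:
braking lasts T_s = (9/5)/6 = 0.3000 s
reaction-phase robot travel = 1.8000·0.2000 = 0.3600 m
robot covers 1.8000·0.3000 − ½·6.0000·0.3000² = 0.2700 m while stopping
human over T_r+T_s: 0.6000·(0.2000+0.3000) = 0.3000 m
residual clearance needed = 0.2500+0.0050+0.0200 = 0.2750 m
sum ≈ 0.3600+0.2700+0.3000+0.2750 ≈ 1.2050 m = S ✓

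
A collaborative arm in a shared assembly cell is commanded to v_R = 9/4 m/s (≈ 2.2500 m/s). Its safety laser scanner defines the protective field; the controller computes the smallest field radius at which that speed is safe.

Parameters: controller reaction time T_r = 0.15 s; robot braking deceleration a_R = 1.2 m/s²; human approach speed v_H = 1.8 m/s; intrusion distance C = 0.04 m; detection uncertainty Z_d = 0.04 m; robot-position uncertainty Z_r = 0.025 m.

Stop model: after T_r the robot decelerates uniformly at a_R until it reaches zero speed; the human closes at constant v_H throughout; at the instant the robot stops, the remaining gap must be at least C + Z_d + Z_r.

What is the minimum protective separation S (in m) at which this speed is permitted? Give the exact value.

S_min = 1983/320 m = 6.1969 m

braking lasts T_s = (9/4)/(6/5) = 1.8750 s
robot in T_r: 2.2500·0.1500 = 0.3375 m
robot under decel: 2.2500²/(2·1.2000) = 2.1094 m
human closes 1.8000·2.0250 = 3.6450 m
margins: 0.0400+0.0400+0.0250 = 0.1050 m
S_min ≈ 0.3375+2.1094+3.6450+0.1050  ⇒  S_min = 1983/320 m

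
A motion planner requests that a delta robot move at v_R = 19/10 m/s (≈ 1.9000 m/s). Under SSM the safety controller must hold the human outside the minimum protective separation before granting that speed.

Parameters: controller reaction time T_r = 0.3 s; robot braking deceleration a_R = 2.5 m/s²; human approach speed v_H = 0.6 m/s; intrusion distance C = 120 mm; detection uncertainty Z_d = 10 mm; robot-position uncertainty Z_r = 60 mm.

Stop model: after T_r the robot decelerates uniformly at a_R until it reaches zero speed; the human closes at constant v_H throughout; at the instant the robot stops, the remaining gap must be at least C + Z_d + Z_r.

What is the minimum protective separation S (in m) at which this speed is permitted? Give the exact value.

T_s = v_R/a_R = (19/10)/(5/2) = 0.7600 s
reaction-phase robot travel = 1.9000·0.3000 = 0.5700 m
braking distance = 1.9000²/(2·2.5000) = 0.7220 m
person approaches 0.6000·(0.3000+0.7600) = 0.6360 m
margins: 0.1200+0.0100+0.0600 = 0.1900 m
S_min ≈ 0.5700+0.7220+0.6360+0.1900  ⇒  S_min = 1059/500 m

S_min = 1059/500 m = 2.1180 m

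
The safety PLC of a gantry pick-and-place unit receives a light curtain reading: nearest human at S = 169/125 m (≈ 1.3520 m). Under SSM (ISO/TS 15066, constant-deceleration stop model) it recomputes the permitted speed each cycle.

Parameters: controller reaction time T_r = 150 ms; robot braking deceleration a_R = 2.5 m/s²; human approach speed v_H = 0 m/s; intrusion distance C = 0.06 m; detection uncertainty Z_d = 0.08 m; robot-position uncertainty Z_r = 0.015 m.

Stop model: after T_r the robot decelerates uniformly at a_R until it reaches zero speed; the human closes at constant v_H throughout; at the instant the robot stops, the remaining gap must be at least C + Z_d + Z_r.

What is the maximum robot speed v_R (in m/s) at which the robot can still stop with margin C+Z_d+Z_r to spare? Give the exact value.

v_R_max = 21/10 m/s = 2.1000 m/s

collect terms ⇒ (1/5)·v_R² + (3/20)·v_R + (-1197/1000) = 0
  disc = (3/20)² − 4·(1/5)·(-1197/1000) = 9801/10000 ; √disc = 99/100
  v_R = (−(3/20) + 99/100) / (2·(1/5)) = 21/10 m/s
check:
braking lasts T_s = (21/10)/(5/2) = 0.8400 s
robot in T_r: 2.1000·0.1500 = 0.3150 m
robot covers 2.1000·0.8400 − ½·2.5000·0.8400² = 0.8820 m while stopping
human over T_r+T_s: 0.0000·(0.1500+0.8400) = 0.0000 m
residual clearance needed = 0.0600+0.0800+0.0150 = 0.1550 m
sum ≈ 0.3150+0.8820+0.0000+0.1550 ≈ 1.3520 m = S ✓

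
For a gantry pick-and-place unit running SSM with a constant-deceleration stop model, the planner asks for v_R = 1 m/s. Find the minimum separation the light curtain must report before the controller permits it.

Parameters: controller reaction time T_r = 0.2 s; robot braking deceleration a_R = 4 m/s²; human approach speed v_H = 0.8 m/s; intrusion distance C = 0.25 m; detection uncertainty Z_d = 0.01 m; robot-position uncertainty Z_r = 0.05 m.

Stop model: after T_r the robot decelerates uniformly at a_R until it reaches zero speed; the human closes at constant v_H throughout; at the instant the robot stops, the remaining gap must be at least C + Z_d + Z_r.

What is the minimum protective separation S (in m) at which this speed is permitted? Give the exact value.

S_min = 199/200 m = 0.9950 m

stop time T_s = 1/4 = 0.2500 s
robot covers v_R·T_r = 1.0000·0.2000 = 0.2000 m before braking
robot under decel: 1.0000²/(2·4.0000) = 0.1250 m
person approaches 0.8000·(0.2000+0.2500) = 0.3600 m
residual clearance needed = 0.2500+0.0100+0.0500 = 0.3100 m
S_min ≈ 0.2000+0.1250+0.3600+0.3100  ⇒  S_min = 199/200 m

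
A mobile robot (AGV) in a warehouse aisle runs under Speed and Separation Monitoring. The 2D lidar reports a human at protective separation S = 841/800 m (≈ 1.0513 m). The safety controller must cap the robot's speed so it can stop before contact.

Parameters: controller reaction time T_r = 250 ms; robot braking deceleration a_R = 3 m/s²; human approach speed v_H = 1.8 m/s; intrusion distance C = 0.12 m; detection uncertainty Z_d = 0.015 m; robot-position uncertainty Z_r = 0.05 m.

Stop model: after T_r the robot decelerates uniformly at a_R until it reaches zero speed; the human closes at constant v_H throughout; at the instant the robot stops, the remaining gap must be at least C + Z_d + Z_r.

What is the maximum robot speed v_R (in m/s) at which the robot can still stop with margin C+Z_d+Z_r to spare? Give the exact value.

quadratic (1/6)·v² + (17/20)·v + (-333/800) = 0
  disc = (17/20)² − 4·(1/6)·(-333/800) = 1 ; √disc = 1
  v_R = (−(17/20) + 1) / (2·(1/6)) = 9/20 m/s
check:
braking lasts T_s = (9/20)/3 = 0.1500 s
robot covers v_R·T_r = 0.4500·0.2500 = 0.1125 m before braking
braking distance = 0.4500²/(2·3.0000) = 0.0338 m
human closes 1.8000·0.4000 = 0.7200 m
C+Z_d+Z_r = 0.1200+0.0150+0.0500 = 0.1850 m
sum ≈ 0.1125+0.0338+0.7200+0.1850 ≈ 1.0513 m = S ✓

v_R_max = 9/20 m/s = 0.4500 m/s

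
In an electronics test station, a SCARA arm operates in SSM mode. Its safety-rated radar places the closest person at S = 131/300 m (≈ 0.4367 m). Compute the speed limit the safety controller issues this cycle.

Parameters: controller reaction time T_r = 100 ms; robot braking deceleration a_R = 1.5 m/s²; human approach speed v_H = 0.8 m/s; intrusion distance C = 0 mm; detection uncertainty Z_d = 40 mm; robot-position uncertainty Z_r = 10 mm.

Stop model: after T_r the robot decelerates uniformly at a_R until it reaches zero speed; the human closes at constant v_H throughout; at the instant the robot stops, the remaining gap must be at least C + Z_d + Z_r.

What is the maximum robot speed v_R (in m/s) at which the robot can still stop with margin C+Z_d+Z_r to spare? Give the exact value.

collect terms ⇒ (1/3)·v_R² + (19/30)·v_R + (-23/75) = 0
  disc = (19/30)² − 4·(1/3)·(-23/75) = 81/100 ; √disc = 9/10
  v_R = (−(19/30) + 9/10) / (2·(1/3)) = 2/5 m/s
check:
stop time T_s = (2/5)/(3/2) = 0.2667 s
reaction-phase robot travel = 0.4000·0.1000 = 0.0400 m
braking distance = 0.4000²/(2·1.5000) = 0.0533 m
person approaches 0.8000·(0.1000+0.2667) = 0.2933 m
C+Z_d+Z_r = 0.0000+0.0400+0.0100 = 0.0500 m
sum ≈ 0.0400+0.0533+0.2933+0.0500 ≈ 0.4367 m = S ✓

v_R_max = 2/5 m/s = 0.4000 m/s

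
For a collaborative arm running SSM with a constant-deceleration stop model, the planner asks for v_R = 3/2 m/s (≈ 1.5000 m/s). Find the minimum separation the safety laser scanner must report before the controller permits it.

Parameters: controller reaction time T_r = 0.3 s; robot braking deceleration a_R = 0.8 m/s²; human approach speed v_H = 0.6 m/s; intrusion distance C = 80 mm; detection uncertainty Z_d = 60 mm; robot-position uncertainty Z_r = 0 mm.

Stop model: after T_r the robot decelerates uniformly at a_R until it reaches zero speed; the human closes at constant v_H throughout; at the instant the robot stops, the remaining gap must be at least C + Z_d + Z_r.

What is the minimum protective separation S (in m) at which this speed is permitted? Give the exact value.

S_min = 2641/800 m = 3.3013 m

T_s = v_R/a_R = (3/2)/(4/5) = 1.8750 s
robot covers v_R·T_r = 1.5000·0.3000 = 0.4500 m before braking
robot covers 1.5000·1.8750 − ½·0.8000·1.8750² = 1.4062 m while stopping
person approaches 0.6000·(0.3000+1.8750) = 1.3050 m
margins: 0.0800+0.0600+0.0000 = 0.1400 m
S_min ≈ 0.4500+1.4062+1.3050+0.1400  ⇒  S_min = 2641/800 m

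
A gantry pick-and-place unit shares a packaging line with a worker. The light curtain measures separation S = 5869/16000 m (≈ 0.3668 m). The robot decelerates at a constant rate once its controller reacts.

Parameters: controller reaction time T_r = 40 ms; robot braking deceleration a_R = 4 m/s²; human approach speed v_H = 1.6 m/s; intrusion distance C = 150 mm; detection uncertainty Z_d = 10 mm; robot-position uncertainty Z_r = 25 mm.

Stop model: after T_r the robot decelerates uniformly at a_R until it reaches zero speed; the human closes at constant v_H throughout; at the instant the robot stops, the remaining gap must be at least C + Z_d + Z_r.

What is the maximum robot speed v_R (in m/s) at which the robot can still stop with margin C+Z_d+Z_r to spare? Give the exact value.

v_R_max = 1/4 m/s = 0.2500 m/s

quadratic (1/8)·v² + (11/25)·v + (-377/3200) = 0
  disc = (11/25)² − 4·(1/8)·(-377/3200) = 40401/160000 ; √disc = 201/400
  v_R = (−(11/25) + 201/400) / (2·(1/8)) = 1/4 m/s
check:
T_s = v_R/a_R = (1/4)/4 = 0.0625 s
robot in T_r: 0.2500·0.0400 = 0.0100 m
braking distance = 0.2500²/(2·4.0000) = 0.0078 m
human over T_r+T_s: 1.6000·(0.0400+0.0625) = 0.1640 m
residual clearance needed = 0.1500+0.0100+0.0250 = 0.1850 m
sum ≈ 0.0100+0.0078+0.1640+0.1850 ≈ 0.3668 m = S ✓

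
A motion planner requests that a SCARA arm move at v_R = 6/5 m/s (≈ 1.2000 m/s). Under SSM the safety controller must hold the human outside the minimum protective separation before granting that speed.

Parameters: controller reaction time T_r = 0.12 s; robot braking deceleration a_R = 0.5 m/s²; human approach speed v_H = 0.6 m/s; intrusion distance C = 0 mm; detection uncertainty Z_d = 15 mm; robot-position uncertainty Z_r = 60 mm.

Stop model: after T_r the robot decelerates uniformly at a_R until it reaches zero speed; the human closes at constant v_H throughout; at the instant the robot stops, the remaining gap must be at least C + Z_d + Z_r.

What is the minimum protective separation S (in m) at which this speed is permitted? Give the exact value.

stop time T_s = (6/5)/(1/2) = 2.4000 s
robot covers v_R·T_r = 1.2000·0.1200 = 0.1440 m before braking
braking distance = 1.2000²/(2·0.5000) = 1.4400 m
human closes 0.6000·2.5200 = 1.5120 m
margins: 0.0000+0.0150+0.0600 = 0.0750 m
S_min ≈ 0.1440+1.4400+1.5120+0.0750  ⇒  S_min = 3171/1000 m

S_min = 3171/1000 m = 3.1710 m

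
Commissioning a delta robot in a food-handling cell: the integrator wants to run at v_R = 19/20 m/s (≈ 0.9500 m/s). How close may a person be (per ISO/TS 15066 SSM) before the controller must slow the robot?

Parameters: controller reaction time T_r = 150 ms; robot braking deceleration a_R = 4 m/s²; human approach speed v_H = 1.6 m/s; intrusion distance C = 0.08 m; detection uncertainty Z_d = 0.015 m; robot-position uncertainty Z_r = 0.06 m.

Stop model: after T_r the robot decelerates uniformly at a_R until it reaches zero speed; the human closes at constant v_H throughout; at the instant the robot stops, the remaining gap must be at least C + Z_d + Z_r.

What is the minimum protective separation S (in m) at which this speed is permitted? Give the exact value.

T_s = v_R/a_R = (19/20)/4 = 0.2375 s
robot in T_r: 0.9500·0.1500 = 0.1425 m
robot covers 0.9500·0.2375 − ½·4.0000·0.2375² = 0.1128 m while stopping
person approaches 1.6000·(0.1500+0.2375) = 0.6200 m
residual clearance needed = 0.0800+0.0150+0.0600 = 0.1550 m
S_min ≈ 0.1425+0.1128+0.6200+0.1550  ⇒  S_min = 3297/3200 m

S_min = 3297/3200 m = 1.0303 m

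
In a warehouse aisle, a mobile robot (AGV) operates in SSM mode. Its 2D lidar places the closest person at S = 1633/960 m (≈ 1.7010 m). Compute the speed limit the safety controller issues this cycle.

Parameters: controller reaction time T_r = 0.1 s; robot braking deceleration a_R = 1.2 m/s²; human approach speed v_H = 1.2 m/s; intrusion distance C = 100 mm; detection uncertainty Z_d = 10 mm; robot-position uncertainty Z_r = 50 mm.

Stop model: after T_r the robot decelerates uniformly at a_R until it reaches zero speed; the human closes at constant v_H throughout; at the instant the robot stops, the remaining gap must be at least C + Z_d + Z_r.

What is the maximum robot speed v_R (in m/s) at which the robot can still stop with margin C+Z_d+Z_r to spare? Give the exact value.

v_R_max = 19/20 m/s = 0.9500 m/s

collect terms ⇒ (5/12)·v_R² + (11/10)·v_R + (-6821/4800) = 0
  disc = (11/10)² − 4·(5/12)·(-6821/4800) = 51529/14400 ; √disc = 227/120
  v_R = (−(11/10) + 227/120) / (2·(5/12)) = 19/20 m/s
check:
stop time T_s = (19/20)/(6/5) = 0.7917 s
robot covers v_R·T_r = 0.9500·0.1000 = 0.0950 m before braking
robot covers 0.9500·0.7917 − ½·1.2000·0.7917² = 0.3760 m while stopping
human closes 1.2000·0.8917 = 1.0700 m
C+Z_d+Z_r = 0.1000+0.0100+0.0500 = 0.1600 m
sum ≈ 0.0950+0.3760+1.0700+0.1600 ≈ 1.7010 m = S ✓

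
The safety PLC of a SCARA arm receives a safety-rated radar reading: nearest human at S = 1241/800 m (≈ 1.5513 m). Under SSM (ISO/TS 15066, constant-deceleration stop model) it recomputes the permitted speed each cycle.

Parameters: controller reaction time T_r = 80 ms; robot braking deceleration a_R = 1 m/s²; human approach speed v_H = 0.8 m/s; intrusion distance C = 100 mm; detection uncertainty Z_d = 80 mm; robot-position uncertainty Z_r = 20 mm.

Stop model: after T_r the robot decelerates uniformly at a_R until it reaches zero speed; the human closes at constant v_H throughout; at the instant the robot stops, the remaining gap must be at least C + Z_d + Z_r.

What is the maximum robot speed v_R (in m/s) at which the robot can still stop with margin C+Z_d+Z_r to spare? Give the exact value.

v_R_max = 19/20 m/s = 0.9500 m/s

collect terms ⇒ (1/2)·v_R² + (22/25)·v_R + (-5149/4000) = 0
  disc = (22/25)² − 4·(1/2)·(-5149/4000) = 33489/10000 ; √disc = 183/100
  v_R = (−(22/25) + 183/100) / (2·(1/2)) = 19/20 m/s
check:
T_s = v_R/a_R = (19/20)/1 = 0.9500 s
robot in T_r: 0.9500·0.0800 = 0.0760 m
braking distance = 0.9500²/(2·1.0000) = 0.4512 m
person approaches 0.8000·(0.0800+0.9500) = 0.8240 m
residual clearance needed = 0.1000+0.0800+0.0200 = 0.2000 m
sum ≈ 0.0760+0.4512+0.8240+0.2000 ≈ 1.5513 m = S ✓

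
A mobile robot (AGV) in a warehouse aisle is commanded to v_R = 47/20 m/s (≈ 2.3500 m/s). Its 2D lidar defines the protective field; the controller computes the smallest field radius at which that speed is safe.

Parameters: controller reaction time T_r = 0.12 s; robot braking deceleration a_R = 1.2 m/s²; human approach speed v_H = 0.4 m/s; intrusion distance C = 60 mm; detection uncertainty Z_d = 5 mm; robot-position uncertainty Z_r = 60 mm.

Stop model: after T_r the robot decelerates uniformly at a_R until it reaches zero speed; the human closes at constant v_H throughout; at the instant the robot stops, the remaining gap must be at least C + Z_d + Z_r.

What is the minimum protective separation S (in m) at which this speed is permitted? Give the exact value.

S_min = 5663/1600 m = 3.5394 m

braking lasts T_s = (47/20)/(6/5) = 1.9583 s
reaction-phase robot travel = 2.3500·0.1200 = 0.2820 m
robot under decel: 2.3500²/(2·1.2000) = 2.3010 m
human over T_r+T_s: 0.4000·(0.1200+1.9583) = 0.8313 m
margins: 0.0600+0.0050+0.0600 = 0.1250 m
S_min ≈ 0.2820+2.3010+0.8313+0.1250  ⇒  S_min = 5663/1600 m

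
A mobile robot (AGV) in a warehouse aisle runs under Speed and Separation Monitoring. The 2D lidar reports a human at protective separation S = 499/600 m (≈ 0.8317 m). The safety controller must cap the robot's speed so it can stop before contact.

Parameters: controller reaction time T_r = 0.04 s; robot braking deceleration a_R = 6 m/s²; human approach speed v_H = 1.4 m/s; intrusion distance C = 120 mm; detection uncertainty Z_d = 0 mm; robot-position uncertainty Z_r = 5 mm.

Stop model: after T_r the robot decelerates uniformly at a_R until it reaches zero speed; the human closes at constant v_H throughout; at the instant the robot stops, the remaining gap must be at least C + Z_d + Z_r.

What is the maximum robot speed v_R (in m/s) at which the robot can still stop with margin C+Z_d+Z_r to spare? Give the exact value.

v_R_max = 8/5 m/s = 1.6000 m/s

collect terms ⇒ (1/12)·v_R² + (41/150)·v_R + (-244/375) = 0
  disc = (41/150)² − 4·(1/12)·(-244/375) = 729/2500 ; √disc = 27/50
  v_R = (−(41/150) + 27/50) / (2·(1/12)) = 8/5 m/s
check:
braking lasts T_s = (8/5)/6 = 0.2667 s
robot in T_r: 1.6000·0.0400 = 0.0640 m
braking distance = 1.6000²/(2·6.0000) = 0.2133 m
human closes 1.4000·0.3067 = 0.4293 m
residual clearance needed = 0.1200+0.0000+0.0050 = 0.1250 m
sum ≈ 0.0640+0.2133+0.4293+0.1250 ≈ 0.8317 m = S ✓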